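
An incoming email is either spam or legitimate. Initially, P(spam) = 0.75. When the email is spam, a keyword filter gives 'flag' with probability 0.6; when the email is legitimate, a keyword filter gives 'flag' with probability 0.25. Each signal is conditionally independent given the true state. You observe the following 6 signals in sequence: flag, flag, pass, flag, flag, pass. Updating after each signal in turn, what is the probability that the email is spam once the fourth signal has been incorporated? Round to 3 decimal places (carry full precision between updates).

0.957

After 'flag': P(spam) = 0.6·0.7500 / (0.6·0.7500 + 0.25·0.2500) ≈ 0.8780
After 'flag': P(spam) = 0.6·0.8780 / (0.6·0.8780 + 0.25·0.1220) ≈ 0.9453
After 'pass': P(spam) = 0.4·0.9453 / (0.4·0.9453 + 0.75·0.0547) ≈ 0.9021
After 'flag': P(spam) = 0.6·0.9021 / (0.6·0.9021 + 0.25·0.0979) ≈ 0.9567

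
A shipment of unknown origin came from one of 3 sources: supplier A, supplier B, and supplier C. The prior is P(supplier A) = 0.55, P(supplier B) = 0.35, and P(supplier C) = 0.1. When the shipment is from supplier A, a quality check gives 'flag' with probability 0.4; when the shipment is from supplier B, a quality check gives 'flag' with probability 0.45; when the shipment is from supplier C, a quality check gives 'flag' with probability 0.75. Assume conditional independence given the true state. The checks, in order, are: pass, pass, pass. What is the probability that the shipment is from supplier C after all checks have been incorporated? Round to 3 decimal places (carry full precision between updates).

0.009

After 'pass': normaliser = 0.6·0.5500 + 0.55·0.3500 + 0.25·0.1000; P(supplier A) ≈ 0.6027, P(supplier B) ≈ 0.3516, P(supplier C) ≈ 0.0457
After 'pass': normaliser = 0.6·0.6027 + 0.55·0.3516 + 0.25·0.0457; P(supplier A) ≈ 0.6385, P(supplier B) ≈ 0.3414, P(supplier C) ≈ 0.0202
After 'pass': normaliser = 0.6·0.6385 + 0.55·0.3414 + 0.25·0.0202; P(supplier A) ≈ 0.6652, P(supplier B) ≈ 0.3261, P(supplier C) ≈ 0.0087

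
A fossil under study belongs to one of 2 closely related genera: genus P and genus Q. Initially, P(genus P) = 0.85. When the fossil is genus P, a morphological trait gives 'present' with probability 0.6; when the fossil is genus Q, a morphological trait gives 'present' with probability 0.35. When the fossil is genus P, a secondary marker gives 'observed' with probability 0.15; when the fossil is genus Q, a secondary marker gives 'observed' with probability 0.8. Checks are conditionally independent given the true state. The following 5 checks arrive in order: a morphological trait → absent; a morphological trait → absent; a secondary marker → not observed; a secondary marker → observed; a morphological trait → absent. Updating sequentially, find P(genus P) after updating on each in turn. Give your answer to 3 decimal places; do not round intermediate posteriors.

Apply Bayes' rule sequentially, carrying P(genus P) forward.
After a morphological trait='absent': P(genus P) = 0.4·0.8500 / (0.4·0.8500 + 0.65·0.1500) ≈ 0.7771
After a morphological trait='absent': P(genus P) = 0.4·0.7771 / (0.4·0.7771 + 0.65·0.2229) ≈ 0.6821
After a secondary marker='not observed': P(genus P) = 0.85·0.6821 / (0.85·0.6821 + 0.2·0.3179) ≈ 0.9012
After a secondary marker='observed': P(genus P) = 0.15·0.9012 / (0.15·0.9012 + 0.8·0.0988) ≈ 0.6310
After a morphological trait='absent': P(genus P) = 0.4·0.6310 / (0.4·0.6310 + 0.65·0.3690) ≈ 0.5128

0.513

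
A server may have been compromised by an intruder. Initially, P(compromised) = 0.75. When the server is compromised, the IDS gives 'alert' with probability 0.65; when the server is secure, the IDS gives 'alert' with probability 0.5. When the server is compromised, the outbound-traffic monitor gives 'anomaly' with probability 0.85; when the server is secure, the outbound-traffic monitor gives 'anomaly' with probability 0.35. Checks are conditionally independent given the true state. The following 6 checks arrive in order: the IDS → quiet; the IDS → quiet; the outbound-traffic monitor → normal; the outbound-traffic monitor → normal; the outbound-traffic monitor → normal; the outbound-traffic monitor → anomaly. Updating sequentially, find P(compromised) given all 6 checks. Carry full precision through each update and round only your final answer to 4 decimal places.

After the IDS='quiet': P(compromised) = 0.35·0.7500 / (0.35·0.7500 + 0.5·0.2500) ≈ 0.6774
After the IDS='quiet': P(compromised) = 0.35·0.6774 / (0.35·0.6774 + 0.5·0.3226) ≈ 0.5951
After the outbound-traffic monitor='normal': P(compromised) = 0.15·0.5951 / (0.15·0.5951 + 0.65·0.4049) ≈ 0.2533
After the outbound-traffic monitor='normal': P(compromised) = 0.15·0.2533 / (0.15·0.2533 + 0.65·0.7467) ≈ 0.0726
After the outbound-traffic monitor='normal': P(compromised) = 0.15·0.0726 / (0.15·0.0726 + 0.65·0.9274) ≈ 0.0177
After the outbound-traffic monitor='anomaly': P(compromised) = 0.85·0.0177 / (0.85·0.0177 + 0.35·0.9823) ≈ 0.0420

0.0420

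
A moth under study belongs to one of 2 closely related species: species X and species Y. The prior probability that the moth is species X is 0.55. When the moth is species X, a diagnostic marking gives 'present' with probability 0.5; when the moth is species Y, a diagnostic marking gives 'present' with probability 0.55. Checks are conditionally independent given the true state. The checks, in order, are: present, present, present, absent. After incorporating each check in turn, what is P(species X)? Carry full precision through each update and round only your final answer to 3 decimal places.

0.505

After 'present': P(species X) = 0.5·0.5500 / (0.5·0.5500 + 0.55·0.4500) ≈ 0.5263
After 'present': P(species X) = 0.5·0.5263 / (0.5·0.5263 + 0.55·0.4737) ≈ 0.5025
After 'present': P(species X) = 0.5·0.5025 / (0.5·0.5025 + 0.55·0.4975) ≈ 0.4787
After 'absent': P(species X) = 0.5·0.4787 / (0.5·0.4787 + 0.45·0.5213) ≈ 0.5050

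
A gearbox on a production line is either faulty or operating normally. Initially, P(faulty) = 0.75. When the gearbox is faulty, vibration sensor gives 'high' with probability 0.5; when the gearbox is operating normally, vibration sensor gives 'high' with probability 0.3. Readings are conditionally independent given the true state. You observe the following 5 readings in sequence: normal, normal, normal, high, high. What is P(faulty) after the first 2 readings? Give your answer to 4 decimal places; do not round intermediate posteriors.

Each posterior becomes the prior for the next update.
After 'normal': P(faulty) = 0.5·0.7500 / (0.5·0.7500 + 0.7·0.2500) ≈ 0.6818
After 'normal': P(faulty) = 0.5·0.6818 / (0.5·0.6818 + 0.7·0.3182) ≈ 0.6048

0.6048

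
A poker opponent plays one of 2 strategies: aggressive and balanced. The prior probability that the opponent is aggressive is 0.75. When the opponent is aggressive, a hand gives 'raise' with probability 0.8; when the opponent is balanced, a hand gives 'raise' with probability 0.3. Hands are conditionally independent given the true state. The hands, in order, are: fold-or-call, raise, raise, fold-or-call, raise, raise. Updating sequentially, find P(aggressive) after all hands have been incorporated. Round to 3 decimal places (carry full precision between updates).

0.925

Each posterior becomes the prior for the next update.
After 'fold-or-call': P(aggressive) = 0.2·0.7500 / (0.2·0.7500 + 0.7·0.2500) ≈ 0.4615
After 'raise': P(aggressive) = 0.8·0.4615 / (0.8·0.4615 + 0.3·0.5385) ≈ 0.6957
After 'raise': P(aggressive) = 0.8·0.6957 / (0.8·0.6957 + 0.3·0.3043) ≈ 0.8591
After 'fold-or-call': P(aggressive) = 0.2·0.8591 / (0.2·0.8591 + 0.7·0.1409) ≈ 0.6352
After 'raise': P(aggressive) = 0.8·0.6352 / (0.8·0.6352 + 0.3·0.3648) ≈ 0.8228
After 'raise': P(aggressive) = 0.8·0.8228 / (0.8·0.8228 + 0.3·0.1772) ≈ 0.9253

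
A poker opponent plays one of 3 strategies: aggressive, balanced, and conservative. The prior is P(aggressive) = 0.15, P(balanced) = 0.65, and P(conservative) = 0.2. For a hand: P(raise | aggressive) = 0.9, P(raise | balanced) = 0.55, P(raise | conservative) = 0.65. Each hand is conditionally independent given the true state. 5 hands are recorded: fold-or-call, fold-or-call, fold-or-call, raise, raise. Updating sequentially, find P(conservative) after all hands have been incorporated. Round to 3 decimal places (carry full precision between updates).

0.167

Apply Bayes' rule sequentially, carrying P(conservative) forward.
After 'fold-or-call': normaliser = 0.1·0.1500 + 0.45·0.6500 + 0.35·0.2000; P(aggressive) ≈ 0.0397, P(balanced) ≈ 0.7748, P(conservative) ≈ 0.1854
After 'fold-or-call': normaliser = 0.1·0.0397 + 0.45·0.7748 + 0.35·0.1854; P(aggressive) ≈ 0.0095, P(balanced) ≈ 0.8351, P(conservative) ≈ 0.1554
After 'fold-or-call': normaliser = 0.1·0.0095 + 0.45·0.8351 + 0.35·0.1554; P(aggressive) ≈ 0.0022, P(balanced) ≈ 0.8716, P(conservative) ≈ 0.1262
After 'raise': normaliser = 0.9·0.0022 + 0.55·0.8716 + 0.65·0.1262; P(aggressive) ≈ 0.0035, P(balanced) ≈ 0.8509, P(conservative) ≈ 0.1456
After 'raise': normaliser = 0.9·0.0035 + 0.55·0.8509 + 0.65·0.1456; P(aggressive) ≈ 0.0056, P(balanced) ≈ 0.8271, P(conservative) ≈ 0.1672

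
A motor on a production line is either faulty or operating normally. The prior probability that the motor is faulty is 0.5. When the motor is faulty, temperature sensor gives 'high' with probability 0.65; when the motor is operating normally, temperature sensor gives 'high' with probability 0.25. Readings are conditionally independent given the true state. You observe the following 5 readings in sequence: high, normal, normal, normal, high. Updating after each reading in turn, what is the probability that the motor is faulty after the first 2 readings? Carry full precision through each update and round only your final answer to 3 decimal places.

0.548

After 'high': P(faulty) = 0.65·0.5000 / (0.65·0.5000 + 0.25·0.5000) ≈ 0.7222
After 'normal': P(faulty) = 0.35·0.7222 / (0.35·0.7222 + 0.75·0.2778) ≈ 0.5482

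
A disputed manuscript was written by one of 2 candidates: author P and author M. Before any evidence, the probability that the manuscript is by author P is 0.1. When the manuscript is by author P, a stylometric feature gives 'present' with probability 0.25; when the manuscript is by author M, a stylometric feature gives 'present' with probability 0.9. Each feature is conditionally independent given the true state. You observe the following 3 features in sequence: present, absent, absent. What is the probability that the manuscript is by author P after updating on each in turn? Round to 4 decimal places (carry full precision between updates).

Each posterior becomes the prior for the next update.
After 'present': P(author P) = 0.25·0.1000 / (0.25·0.1000 + 0.9·0.9000) ≈ 0.0299
After 'absent': P(author P) = 0.75·0.0299 / (0.75·0.0299 + 0.1·0.9701) ≈ 0.1880
After 'absent': P(author P) = 0.75·0.1880 / (0.75·0.1880 + 0.1·0.8120) ≈ 0.6345

0.6345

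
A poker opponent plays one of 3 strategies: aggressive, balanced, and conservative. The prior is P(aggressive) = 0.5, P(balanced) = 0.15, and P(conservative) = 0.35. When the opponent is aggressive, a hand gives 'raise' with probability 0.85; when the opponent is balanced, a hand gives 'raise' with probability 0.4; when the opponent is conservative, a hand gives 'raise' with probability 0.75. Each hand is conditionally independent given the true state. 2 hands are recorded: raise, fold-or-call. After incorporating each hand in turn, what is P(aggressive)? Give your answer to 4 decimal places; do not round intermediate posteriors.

After 'raise': normaliser = 0.85·0.5000 + 0.4·0.1500 + 0.75·0.3500; P(aggressive) ≈ 0.5686, P(balanced) ≈ 0.0803, P(conservative) ≈ 0.3512
After 'fold-or-call': normaliser = 0.15·0.5686 + 0.6·0.0803 + 0.25·0.3512; P(aggressive) ≈ 0.3855, P(balanced) ≈ 0.2177, P(conservative) ≈ 0.3968

0.3855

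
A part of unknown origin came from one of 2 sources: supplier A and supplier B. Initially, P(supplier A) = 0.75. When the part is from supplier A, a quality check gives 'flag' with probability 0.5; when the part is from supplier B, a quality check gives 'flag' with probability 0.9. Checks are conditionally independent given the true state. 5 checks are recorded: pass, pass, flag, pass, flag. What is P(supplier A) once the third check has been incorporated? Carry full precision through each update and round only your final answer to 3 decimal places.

Each posterior becomes the prior for the next update.
After 'pass': P(supplier A) = 0.5·0.7500 / (0.5·0.7500 + 0.1·0.2500) ≈ 0.9375
After 'pass': P(supplier A) = 0.5·0.9375 / (0.5·0.9375 + 0.1·0.0625) ≈ 0.9868
After 'flag': P(supplier A) = 0.5·0.9868 / (0.5·0.9868 + 0.9·0.0132) ≈ 0.9766

0.977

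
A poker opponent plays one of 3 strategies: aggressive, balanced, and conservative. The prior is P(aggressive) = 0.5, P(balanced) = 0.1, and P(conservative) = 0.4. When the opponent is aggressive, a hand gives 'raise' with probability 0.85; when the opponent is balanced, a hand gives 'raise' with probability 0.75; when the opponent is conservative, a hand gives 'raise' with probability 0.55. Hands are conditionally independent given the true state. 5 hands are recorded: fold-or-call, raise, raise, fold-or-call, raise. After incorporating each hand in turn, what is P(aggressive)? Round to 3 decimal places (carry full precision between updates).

0.300

Each posterior becomes the prior for the next update.
After 'fold-or-call': normaliser = 0.15·0.5000 + 0.25·0.1000 + 0.45·0.4000; P(aggressive) ≈ 0.2679, P(balanced) ≈ 0.0893, P(conservative) ≈ 0.6429
After 'raise': normaliser = 0.85·0.2679 + 0.75·0.0893 + 0.55·0.6429; P(aggressive) ≈ 0.3512, P(balanced) ≈ 0.1033, P(conservative) ≈ 0.5455
After 'raise': normaliser = 0.85·0.3512 + 0.75·0.1033 + 0.55·0.5455; P(aggressive) ≈ 0.4416, P(balanced) ≈ 0.1146, P(conservative) ≈ 0.4438
After 'fold-or-call': normaliser = 0.15·0.4416 + 0.25·0.1146 + 0.45·0.4438; P(aggressive) ≈ 0.2249, P(balanced) ≈ 0.0973, P(conservative) ≈ 0.6779
After 'raise': normaliser = 0.85·0.2249 + 0.75·0.0973 + 0.55·0.6779; P(aggressive) ≈ 0.3001, P(balanced) ≈ 0.1145, P(conservative) ≈ 0.5854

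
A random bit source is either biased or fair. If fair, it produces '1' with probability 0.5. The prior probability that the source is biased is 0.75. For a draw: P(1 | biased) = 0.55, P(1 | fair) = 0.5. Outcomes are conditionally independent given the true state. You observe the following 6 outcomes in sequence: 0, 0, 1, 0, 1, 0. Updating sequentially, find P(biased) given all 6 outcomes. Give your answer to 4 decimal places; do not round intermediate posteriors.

0.7043

After '0': P(biased) = 0.45·0.7500 / (0.45·0.7500 + 0.5·0.2500) ≈ 0.7297
After '0': P(biased) = 0.45·0.7297 / (0.45·0.7297 + 0.5·0.2703) ≈ 0.7085
After '1': P(biased) = 0.55·0.7085 / (0.55·0.7085 + 0.5·0.2915) ≈ 0.7277
After '0': P(biased) = 0.45·0.7277 / (0.45·0.7277 + 0.5·0.2723) ≈ 0.7064
After '1': P(biased) = 0.55·0.7064 / (0.55·0.7064 + 0.5·0.2936) ≈ 0.7257
After '0': P(biased) = 0.45·0.7257 / (0.45·0.7257 + 0.5·0.2743) ≈ 0.7043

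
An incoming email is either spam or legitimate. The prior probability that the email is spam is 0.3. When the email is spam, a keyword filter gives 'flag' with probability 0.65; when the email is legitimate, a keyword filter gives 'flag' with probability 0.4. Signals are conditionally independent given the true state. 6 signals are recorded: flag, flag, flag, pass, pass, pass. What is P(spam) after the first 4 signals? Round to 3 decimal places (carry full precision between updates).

0.518

After 'flag': P(spam) = 0.65·0.3000 / (0.65·0.3000 + 0.4·0.7000) ≈ 0.4105
After 'flag': P(spam) = 0.65·0.4105 / (0.65·0.4105 + 0.4·0.5895) ≈ 0.5309
After 'flag': P(spam) = 0.65·0.5309 / (0.65·0.5309 + 0.4·0.4691) ≈ 0.6478
After 'pass': P(spam) = 0.35·0.6478 / (0.35·0.6478 + 0.6·0.3522) ≈ 0.5176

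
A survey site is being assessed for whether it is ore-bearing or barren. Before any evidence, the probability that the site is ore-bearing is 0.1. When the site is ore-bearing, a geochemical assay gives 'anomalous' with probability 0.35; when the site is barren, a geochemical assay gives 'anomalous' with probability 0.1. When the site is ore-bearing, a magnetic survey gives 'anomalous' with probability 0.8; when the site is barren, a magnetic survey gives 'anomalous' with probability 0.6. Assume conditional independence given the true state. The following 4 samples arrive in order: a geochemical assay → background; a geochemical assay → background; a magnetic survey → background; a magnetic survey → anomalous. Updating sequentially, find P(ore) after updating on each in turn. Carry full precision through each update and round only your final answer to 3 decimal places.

0.037

After a geochemical assay='background': P(ore) = 0.65·0.1000 / (0.65·0.1000 + 0.9·0.9000) ≈ 0.0743
After a geochemical assay='background': P(ore) = 0.65·0.0743 / (0.65·0.0743 + 0.9·0.9257) ≈ 0.0548
After a magnetic survey='background': P(ore) = 0.2·0.0548 / (0.2·0.0548 + 0.4·0.9452) ≈ 0.0282
After a magnetic survey='anomalous': P(ore) = 0.8·0.0282 / (0.8·0.0282 + 0.6·0.9718) ≈ 0.0372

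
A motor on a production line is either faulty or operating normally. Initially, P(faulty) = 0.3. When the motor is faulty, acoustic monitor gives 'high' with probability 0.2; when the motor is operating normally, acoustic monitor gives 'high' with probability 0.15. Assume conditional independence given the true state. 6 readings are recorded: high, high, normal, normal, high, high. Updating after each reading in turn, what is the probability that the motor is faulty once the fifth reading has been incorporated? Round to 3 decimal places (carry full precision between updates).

0.474

After 'high': P(faulty) = 0.2·0.3000 / (0.2·0.3000 + 0.15·0.7000) ≈ 0.3636
After 'high': P(faulty) = 0.2·0.3636 / (0.2·0.3636 + 0.15·0.6364) ≈ 0.4324
After 'normal': P(faulty) = 0.8·0.4324 / (0.8·0.4324 + 0.85·0.5676) ≈ 0.4176
After 'normal': P(faulty) = 0.8·0.4176 / (0.8·0.4176 + 0.85·0.5824) ≈ 0.4030
After 'high': P(faulty) = 0.2·0.4030 / (0.2·0.4030 + 0.15·0.5970) ≈ 0.4736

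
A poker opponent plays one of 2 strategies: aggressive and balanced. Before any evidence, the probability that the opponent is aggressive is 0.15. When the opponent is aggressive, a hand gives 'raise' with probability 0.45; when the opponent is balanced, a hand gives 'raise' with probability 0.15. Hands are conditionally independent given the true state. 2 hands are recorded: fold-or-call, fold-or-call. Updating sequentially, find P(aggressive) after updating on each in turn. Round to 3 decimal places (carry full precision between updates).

After 'fold-or-call': P(aggressive) = 0.55·0.1500 / (0.55·0.1500 + 0.85·0.8500) ≈ 0.1025
After 'fold-or-call': P(aggressive) = 0.55·0.1025 / (0.55·0.1025 + 0.85·0.8975) ≈ 0.0688

0.069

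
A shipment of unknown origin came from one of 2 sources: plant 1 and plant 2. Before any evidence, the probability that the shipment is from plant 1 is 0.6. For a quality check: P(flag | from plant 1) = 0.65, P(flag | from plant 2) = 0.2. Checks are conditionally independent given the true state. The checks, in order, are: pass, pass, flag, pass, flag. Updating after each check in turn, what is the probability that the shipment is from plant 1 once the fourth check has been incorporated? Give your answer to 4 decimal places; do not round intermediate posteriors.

After 'pass': P(plant 1) = 0.35·0.6000 / (0.35·0.6000 + 0.8·0.4000) ≈ 0.3962
After 'pass': P(plant 1) = 0.35·0.3962 / (0.35·0.3962 + 0.8·0.6038) ≈ 0.2231
After 'flag': P(plant 1) = 0.65·0.2231 / (0.65·0.2231 + 0.2·0.7769) ≈ 0.4827
After 'pass': P(plant 1) = 0.35·0.4827 / (0.35·0.4827 + 0.8·0.5173) ≈ 0.2899

0.2899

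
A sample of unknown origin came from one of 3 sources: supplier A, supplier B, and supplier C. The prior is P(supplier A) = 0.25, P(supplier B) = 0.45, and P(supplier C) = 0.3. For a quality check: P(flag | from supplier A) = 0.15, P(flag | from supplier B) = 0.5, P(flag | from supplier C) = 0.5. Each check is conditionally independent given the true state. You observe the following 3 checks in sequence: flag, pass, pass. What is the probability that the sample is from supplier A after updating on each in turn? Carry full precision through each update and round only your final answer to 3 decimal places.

0.224

After 'flag': normaliser = 0.15·0.2500 + 0.5·0.4500 + 0.5·0.3000; P(supplier A) ≈ 0.0909, P(supplier B) ≈ 0.5455, P(supplier C) ≈ 0.3636
After 'pass': normaliser = 0.85·0.0909 + 0.5·0.5455 + 0.5·0.3636; P(supplier A) ≈ 0.1453, P(supplier B) ≈ 0.5128, P(supplier C) ≈ 0.3419
After 'pass': normaliser = 0.85·0.1453 + 0.5·0.5128 + 0.5·0.3419; P(supplier A) ≈ 0.2242, P(supplier B) ≈ 0.4655, P(supplier C) ≈ 0.3103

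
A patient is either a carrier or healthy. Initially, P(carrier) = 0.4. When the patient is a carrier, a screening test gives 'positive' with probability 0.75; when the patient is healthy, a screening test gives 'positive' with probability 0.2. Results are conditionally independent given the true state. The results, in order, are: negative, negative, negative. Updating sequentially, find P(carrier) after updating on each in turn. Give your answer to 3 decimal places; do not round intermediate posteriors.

After 'negative': P(carrier) = 0.25·0.4000 / (0.25·0.4000 + 0.8·0.6000) ≈ 0.1724
After 'negative': P(carrier) = 0.25·0.1724 / (0.25·0.1724 + 0.8·0.8276) ≈ 0.0611
After 'negative': P(carrier) = 0.25·0.0611 / (0.25·0.0611 + 0.8·0.9389) ≈ 0.0199

0.020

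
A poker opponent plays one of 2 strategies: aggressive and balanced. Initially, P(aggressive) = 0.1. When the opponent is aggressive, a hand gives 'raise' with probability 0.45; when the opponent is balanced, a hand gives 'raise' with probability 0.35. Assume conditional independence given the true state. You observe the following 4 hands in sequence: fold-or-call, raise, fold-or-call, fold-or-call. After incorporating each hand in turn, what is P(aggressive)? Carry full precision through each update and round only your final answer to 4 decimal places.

0.0797

After 'fold-or-call': P(aggressive) = 0.55·0.1000 / (0.55·0.1000 + 0.65·0.9000) ≈ 0.0859
After 'raise': P(aggressive) = 0.45·0.0859 / (0.45·0.0859 + 0.35·0.9141) ≈ 0.1078
After 'fold-or-call': P(aggressive) = 0.55·0.1078 / (0.55·0.1078 + 0.65·0.8922) ≈ 0.0928
After 'fold-or-call': P(aggressive) = 0.55·0.0928 / (0.55·0.0928 + 0.65·0.9072) ≈ 0.0797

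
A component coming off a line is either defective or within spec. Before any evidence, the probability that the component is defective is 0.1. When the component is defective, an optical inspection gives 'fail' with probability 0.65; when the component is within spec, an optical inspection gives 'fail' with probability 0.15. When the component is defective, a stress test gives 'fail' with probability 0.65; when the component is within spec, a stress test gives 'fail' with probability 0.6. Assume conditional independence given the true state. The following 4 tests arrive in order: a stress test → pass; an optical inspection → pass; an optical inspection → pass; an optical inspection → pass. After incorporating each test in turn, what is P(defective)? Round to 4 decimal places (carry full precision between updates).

0.0067

After a stress test='pass': P(defective) = 0.35·0.1000 / (0.35·0.1000 + 0.4·0.9000) ≈ 0.0886
After an optical inspection='pass': P(defective) = 0.35·0.0886 / (0.35·0.0886 + 0.85·0.9114) ≈ 0.0385
After an optical inspection='pass': P(defective) = 0.35·0.0385 / (0.35·0.0385 + 0.85·0.9615) ≈ 0.0162
After an optical inspection='pass': P(defective) = 0.35·0.0162 / (0.35·0.0162 + 0.85·0.9838) ≈ 0.0067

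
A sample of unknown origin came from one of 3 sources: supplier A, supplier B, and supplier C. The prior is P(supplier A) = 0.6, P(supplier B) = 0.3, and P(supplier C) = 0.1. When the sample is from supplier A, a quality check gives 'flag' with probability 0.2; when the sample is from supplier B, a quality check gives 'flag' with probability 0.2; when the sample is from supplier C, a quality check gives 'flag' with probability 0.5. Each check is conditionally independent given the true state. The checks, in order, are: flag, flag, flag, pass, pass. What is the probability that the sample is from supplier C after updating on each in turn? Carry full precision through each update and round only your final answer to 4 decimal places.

0.4041

After 'flag': normaliser = 0.2·0.6000 + 0.2·0.3000 + 0.5·0.1000; P(supplier A) ≈ 0.5217, P(supplier B) ≈ 0.2609, P(supplier C) ≈ 0.2174
After 'flag': normaliser = 0.2·0.5217 + 0.2·0.2609 + 0.5·0.2174; P(supplier A) ≈ 0.3934, P(supplier B) ≈ 0.1967, P(supplier C) ≈ 0.4098
After 'flag': normaliser = 0.2·0.3934 + 0.2·0.1967 + 0.5·0.4098; P(supplier A) ≈ 0.2437, P(supplier B) ≈ 0.1218, P(supplier C) ≈ 0.6345
After 'pass': normaliser = 0.8·0.2437 + 0.8·0.1218 + 0.5·0.6345; P(supplier A) ≈ 0.3197, P(supplier B) ≈ 0.1599, P(supplier C) ≈ 0.5204
After 'pass': normaliser = 0.8·0.3197 + 0.8·0.1599 + 0.5·0.5204; P(supplier A) ≈ 0.3973, P(supplier B) ≈ 0.1986, P(supplier C) ≈ 0.4041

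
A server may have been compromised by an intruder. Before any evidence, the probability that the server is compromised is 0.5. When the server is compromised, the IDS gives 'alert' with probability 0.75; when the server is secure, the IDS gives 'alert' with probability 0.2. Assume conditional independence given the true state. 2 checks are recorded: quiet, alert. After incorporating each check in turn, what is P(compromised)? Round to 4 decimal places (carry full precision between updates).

After 'quiet': P(compromised) = 0.25·0.5000 / (0.25·0.5000 + 0.8·0.5000) ≈ 0.2381
After 'alert': P(compromised) = 0.75·0.2381 / (0.75·0.2381 + 0.2·0.7619) ≈ 0.5396

0.5396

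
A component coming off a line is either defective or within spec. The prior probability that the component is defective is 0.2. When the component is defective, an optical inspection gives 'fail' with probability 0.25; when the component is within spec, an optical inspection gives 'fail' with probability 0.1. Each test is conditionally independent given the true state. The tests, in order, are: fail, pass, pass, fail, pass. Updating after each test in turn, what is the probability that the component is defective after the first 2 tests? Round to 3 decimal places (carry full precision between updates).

0.342

After 'fail': P(defective) = 0.25·0.2000 / (0.25·0.2000 + 0.1·0.8000) ≈ 0.3846
After 'pass': P(defective) = 0.75·0.3846 / (0.75·0.3846 + 0.9·0.6154) ≈ 0.3425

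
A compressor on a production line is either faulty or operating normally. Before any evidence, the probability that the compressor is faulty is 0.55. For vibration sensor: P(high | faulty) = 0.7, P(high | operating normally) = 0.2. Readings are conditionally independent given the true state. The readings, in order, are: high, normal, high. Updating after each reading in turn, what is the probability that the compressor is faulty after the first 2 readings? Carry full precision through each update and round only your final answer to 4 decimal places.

After 'high': P(faulty) = 0.7·0.5500 / (0.7·0.5500 + 0.2·0.4500) ≈ 0.8105
After 'normal': P(faulty) = 0.3·0.8105 / (0.3·0.8105 + 0.8·0.1895) ≈ 0.6160

0.6160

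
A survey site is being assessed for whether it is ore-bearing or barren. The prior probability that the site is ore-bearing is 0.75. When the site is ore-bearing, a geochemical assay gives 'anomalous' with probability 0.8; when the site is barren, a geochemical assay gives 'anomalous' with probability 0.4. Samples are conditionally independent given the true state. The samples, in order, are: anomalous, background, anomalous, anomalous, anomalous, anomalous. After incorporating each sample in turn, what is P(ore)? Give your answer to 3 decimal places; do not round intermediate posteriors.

0.970

After 'anomalous': P(ore) = 0.8·0.7500 / (0.8·0.7500 + 0.4·0.2500) ≈ 0.8571
After 'background': P(ore) = 0.2·0.8571 / (0.2·0.8571 + 0.6·0.1429) ≈ 0.6667
After 'anomalous': P(ore) = 0.8·0.6667 / (0.8·0.6667 + 0.4·0.3333) ≈ 0.8000
After 'anomalous': P(ore) = 0.8·0.8000 / (0.8·0.8000 + 0.4·0.2000) ≈ 0.8889
After 'anomalous': P(ore) = 0.8·0.8889 / (0.8·0.8889 + 0.4·0.1111) ≈ 0.9412
After 'anomalous': P(ore) = 0.8·0.9412 / (0.8·0.9412 + 0.4·0.0588) ≈ 0.9697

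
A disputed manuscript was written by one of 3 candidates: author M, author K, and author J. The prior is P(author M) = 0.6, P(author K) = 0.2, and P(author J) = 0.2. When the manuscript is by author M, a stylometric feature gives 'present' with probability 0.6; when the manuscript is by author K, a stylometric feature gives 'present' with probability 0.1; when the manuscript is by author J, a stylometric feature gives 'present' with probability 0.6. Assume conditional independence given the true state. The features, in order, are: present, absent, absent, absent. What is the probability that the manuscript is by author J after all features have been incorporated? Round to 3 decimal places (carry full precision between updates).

0.170

After 'present': normaliser = 0.6·0.6000 + 0.1·0.2000 + 0.6·0.2000; P(author M) ≈ 0.7200, P(author K) ≈ 0.0400, P(author J) ≈ 0.2400
After 'absent': normaliser = 0.4·0.7200 + 0.9·0.0400 + 0.4·0.2400; P(author M) ≈ 0.6857, P(author K) ≈ 0.0857, P(author J) ≈ 0.2286
After 'absent': normaliser = 0.4·0.6857 + 0.9·0.0857 + 0.4·0.2286; P(author M) ≈ 0.6194, P(author K) ≈ 0.1742, P(author J) ≈ 0.2065
After 'absent': normaliser = 0.4·0.6194 + 0.9·0.1742 + 0.4·0.2065; P(author M) ≈ 0.5086, P(author K) ≈ 0.3219, P(author J) ≈ 0.1695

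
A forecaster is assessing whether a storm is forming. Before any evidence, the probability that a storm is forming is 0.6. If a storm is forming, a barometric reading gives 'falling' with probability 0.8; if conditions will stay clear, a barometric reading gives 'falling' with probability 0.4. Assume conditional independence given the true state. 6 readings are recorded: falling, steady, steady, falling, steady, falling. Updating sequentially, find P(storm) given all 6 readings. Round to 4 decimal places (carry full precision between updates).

After 'falling': P(storm) = 0.8·0.6000 / (0.8·0.6000 + 0.4·0.4000) ≈ 0.7500
After 'steady': P(storm) = 0.2·0.7500 / (0.2·0.7500 + 0.6·0.2500) ≈ 0.5000
After 'steady': P(storm) = 0.2·0.5000 / (0.2·0.5000 + 0.6·0.5000) ≈ 0.2500
After 'falling': P(storm) = 0.8·0.2500 / (0.8·0.2500 + 0.4·0.7500) ≈ 0.4000
After 'steady': P(storm) = 0.2·0.4000 / (0.2·0.4000 + 0.6·0.6000) ≈ 0.1818
After 'falling': P(storm) = 0.8·0.1818 / (0.8·0.1818 + 0.4·0.8182) ≈ 0.3077

0.3077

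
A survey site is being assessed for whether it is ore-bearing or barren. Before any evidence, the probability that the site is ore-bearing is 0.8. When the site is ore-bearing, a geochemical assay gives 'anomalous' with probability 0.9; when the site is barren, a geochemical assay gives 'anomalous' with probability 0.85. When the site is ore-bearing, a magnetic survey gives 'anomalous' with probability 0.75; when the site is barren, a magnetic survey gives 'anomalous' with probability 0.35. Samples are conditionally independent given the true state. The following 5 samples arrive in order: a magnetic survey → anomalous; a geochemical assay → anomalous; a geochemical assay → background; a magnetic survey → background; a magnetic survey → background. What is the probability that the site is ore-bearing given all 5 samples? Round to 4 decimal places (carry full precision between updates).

Apply Bayes' rule sequentially, carrying P(ore) forward.
After a magnetic survey='anomalous': P(ore) = 0.75·0.8000 / (0.75·0.8000 + 0.35·0.2000) ≈ 0.8955
After a geochemical assay='anomalous': P(ore) = 0.9·0.8955 / (0.9·0.8955 + 0.85·0.1045) ≈ 0.9008
After a geochemical assay='background': P(ore) = 0.1·0.9008 / (0.1·0.9008 + 0.15·0.0992) ≈ 0.8582
After a magnetic survey='background': P(ore) = 0.25·0.8582 / (0.25·0.8582 + 0.65·0.1418) ≈ 0.6994
After a magnetic survey='background': P(ore) = 0.25·0.6994 / (0.25·0.6994 + 0.65·0.3006) ≈ 0.4723

0.4723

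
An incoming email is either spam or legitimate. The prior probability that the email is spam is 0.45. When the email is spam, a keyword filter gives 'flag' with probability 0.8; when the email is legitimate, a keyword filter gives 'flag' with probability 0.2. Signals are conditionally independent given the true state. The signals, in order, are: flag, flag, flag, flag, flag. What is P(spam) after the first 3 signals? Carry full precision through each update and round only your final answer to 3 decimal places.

Apply Bayes' rule sequentially, carrying P(spam) forward.
After 'flag': P(spam) = 0.8·0.4500 / (0.8·0.4500 + 0.2·0.5500) ≈ 0.7660
After 'flag': P(spam) = 0.8·0.7660 / (0.8·0.7660 + 0.2·0.2340) ≈ 0.9290
After 'flag': P(spam) = 0.8·0.9290 / (0.8·0.9290 + 0.2·0.0710) ≈ 0.9813

0.981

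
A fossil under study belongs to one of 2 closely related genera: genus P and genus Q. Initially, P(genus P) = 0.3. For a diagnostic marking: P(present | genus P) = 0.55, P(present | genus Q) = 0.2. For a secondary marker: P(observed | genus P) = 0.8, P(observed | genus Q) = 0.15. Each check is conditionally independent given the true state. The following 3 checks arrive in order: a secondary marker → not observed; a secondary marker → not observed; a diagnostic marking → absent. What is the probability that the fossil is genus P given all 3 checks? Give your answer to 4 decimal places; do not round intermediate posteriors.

After a secondary marker='not observed': P(genus P) = 0.2·0.3000 / (0.2·0.3000 + 0.85·0.7000) ≈ 0.0916
After a secondary marker='not observed': P(genus P) = 0.2·0.0916 / (0.2·0.0916 + 0.85·0.9084) ≈ 0.0232
After a diagnostic marking='absent': P(genus P) = 0.45·0.0232 / (0.45·0.0232 + 0.8·0.9768) ≈ 0.0132

0.0132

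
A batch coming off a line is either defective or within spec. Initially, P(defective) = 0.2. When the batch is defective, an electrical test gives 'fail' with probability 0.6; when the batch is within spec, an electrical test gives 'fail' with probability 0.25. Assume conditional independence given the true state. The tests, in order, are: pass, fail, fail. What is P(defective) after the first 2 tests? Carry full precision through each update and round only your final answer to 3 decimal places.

After 'pass': P(defective) = 0.4·0.2000 / (0.4·0.2000 + 0.75·0.8000) ≈ 0.1176
After 'fail': P(defective) = 0.6·0.1176 / (0.6·0.1176 + 0.25·0.8824) ≈ 0.2424

0.242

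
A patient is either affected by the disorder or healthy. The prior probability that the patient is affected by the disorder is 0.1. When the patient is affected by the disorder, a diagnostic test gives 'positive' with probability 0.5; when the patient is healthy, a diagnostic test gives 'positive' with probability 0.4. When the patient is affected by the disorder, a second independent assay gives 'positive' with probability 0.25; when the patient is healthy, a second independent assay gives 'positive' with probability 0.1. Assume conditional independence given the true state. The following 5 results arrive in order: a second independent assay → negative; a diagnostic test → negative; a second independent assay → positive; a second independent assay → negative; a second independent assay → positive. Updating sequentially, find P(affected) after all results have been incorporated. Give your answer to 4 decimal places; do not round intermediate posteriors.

0.2867

After a second independent assay='negative': P(affected) = 0.75·0.1000 / (0.75·0.1000 + 0.9·0.9000) ≈ 0.0847
After a diagnostic test='negative': P(affected) = 0.5·0.0847 / (0.5·0.0847 + 0.6·0.9153) ≈ 0.0716
After a second independent assay='positive': P(affected) = 0.25·0.0716 / (0.25·0.0716 + 0.1·0.9284) ≈ 0.1617
After a second independent assay='negative': P(affected) = 0.75·0.1617 / (0.75·0.1617 + 0.9·0.8383) ≈ 0.1385
After a second independent assay='positive': P(affected) = 0.25·0.1385 / (0.25·0.1385 + 0.1·0.8615) ≈ 0.2867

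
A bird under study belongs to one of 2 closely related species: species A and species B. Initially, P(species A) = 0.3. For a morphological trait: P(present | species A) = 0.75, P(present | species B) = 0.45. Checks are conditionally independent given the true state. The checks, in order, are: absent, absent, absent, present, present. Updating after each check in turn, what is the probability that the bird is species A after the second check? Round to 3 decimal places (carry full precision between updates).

After 'absent': P(species A) = 0.25·0.3000 / (0.25·0.3000 + 0.55·0.7000) ≈ 0.1630
After 'absent': P(species A) = 0.25·0.1630 / (0.25·0.1630 + 0.55·0.8370) ≈ 0.0813

0.081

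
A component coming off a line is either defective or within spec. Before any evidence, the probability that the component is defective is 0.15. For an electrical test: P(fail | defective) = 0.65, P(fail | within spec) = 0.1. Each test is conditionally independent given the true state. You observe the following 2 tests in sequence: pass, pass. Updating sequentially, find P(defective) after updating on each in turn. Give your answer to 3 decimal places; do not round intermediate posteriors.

0.026

After 'pass': P(defective) = 0.35·0.1500 / (0.35·0.1500 + 0.9·0.8500) ≈ 0.0642
After 'pass': P(defective) = 0.35·0.0642 / (0.35·0.0642 + 0.9·0.9358) ≈ 0.0260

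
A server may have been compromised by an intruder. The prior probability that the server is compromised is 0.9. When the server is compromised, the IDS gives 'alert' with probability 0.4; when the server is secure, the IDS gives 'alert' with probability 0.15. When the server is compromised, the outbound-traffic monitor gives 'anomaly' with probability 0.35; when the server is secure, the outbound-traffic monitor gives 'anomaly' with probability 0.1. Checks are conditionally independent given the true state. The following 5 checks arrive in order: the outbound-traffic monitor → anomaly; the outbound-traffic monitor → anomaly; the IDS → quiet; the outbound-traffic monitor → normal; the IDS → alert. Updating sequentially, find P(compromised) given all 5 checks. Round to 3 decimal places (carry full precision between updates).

After the outbound-traffic monitor='anomaly': P(compromised) = 0.35·0.9000 / (0.35·0.9000 + 0.1·0.1000) ≈ 0.9692
After the outbound-traffic monitor='anomaly': P(compromised) = 0.35·0.9692 / (0.35·0.9692 + 0.1·0.0308) ≈ 0.9910
After the IDS='quiet': P(compromised) = 0.6·0.9910 / (0.6·0.9910 + 0.85·0.0090) ≈ 0.9873
After the outbound-traffic monitor='normal': P(compromised) = 0.65·0.9873 / (0.65·0.9873 + 0.9·0.0127) ≈ 0.9825
After the IDS='alert': P(compromised) = 0.4·0.9825 / (0.4·0.9825 + 0.15·0.0175) ≈ 0.9934

0.993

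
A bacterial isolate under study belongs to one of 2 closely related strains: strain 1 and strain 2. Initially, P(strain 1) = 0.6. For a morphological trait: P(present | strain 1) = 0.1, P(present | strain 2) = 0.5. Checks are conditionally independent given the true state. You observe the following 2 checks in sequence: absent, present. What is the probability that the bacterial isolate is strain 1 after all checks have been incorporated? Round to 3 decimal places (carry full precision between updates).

0.351

After 'absent': P(strain 1) = 0.9·0.6000 / (0.9·0.6000 + 0.5·0.4000) ≈ 0.7297
After 'present': P(strain 1) = 0.1·0.7297 / (0.1·0.7297 + 0.5·0.2703) ≈ 0.3506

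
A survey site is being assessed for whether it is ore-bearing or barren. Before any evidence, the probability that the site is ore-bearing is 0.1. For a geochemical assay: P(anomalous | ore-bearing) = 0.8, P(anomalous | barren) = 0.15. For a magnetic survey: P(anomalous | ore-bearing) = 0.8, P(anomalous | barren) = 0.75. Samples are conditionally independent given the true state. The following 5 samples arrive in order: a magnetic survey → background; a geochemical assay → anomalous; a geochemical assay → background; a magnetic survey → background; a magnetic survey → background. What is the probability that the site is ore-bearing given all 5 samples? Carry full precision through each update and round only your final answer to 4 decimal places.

0.0666

After a magnetic survey='background': P(ore) = 0.2·0.1000 / (0.2·0.1000 + 0.25·0.9000) ≈ 0.0816
After a geochemical assay='anomalous': P(ore) = 0.8·0.0816 / (0.8·0.0816 + 0.15·0.9184) ≈ 0.3216
After a geochemical assay='background': P(ore) = 0.2·0.3216 / (0.2·0.3216 + 0.85·0.6784) ≈ 0.1004
After a magnetic survey='background': P(ore) = 0.2·0.1004 / (0.2·0.1004 + 0.25·0.8996) ≈ 0.0819
After a magnetic survey='background': P(ore) = 0.2·0.0819 / (0.2·0.0819 + 0.25·0.9181) ≈ 0.0666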